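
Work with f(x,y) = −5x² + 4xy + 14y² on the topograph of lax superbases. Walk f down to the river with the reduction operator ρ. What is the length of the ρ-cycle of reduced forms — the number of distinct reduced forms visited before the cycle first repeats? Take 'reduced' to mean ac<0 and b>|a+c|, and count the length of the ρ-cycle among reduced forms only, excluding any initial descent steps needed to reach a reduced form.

D = 296, ⌊√D⌋ = 17
descent: ρ → (14,-4,-5)
descent: ρ → (-5,14,5)  [lands on river]
river: ρ → (5,16,-2)
river: ρ → (-2,16,5)
river: ρ → (5,14,-5)
river: ρ → (-5,16,2)
river: ρ → (2,16,-5)
ρ-cycle length = 6 (tail of 2 descent steps not counted)

6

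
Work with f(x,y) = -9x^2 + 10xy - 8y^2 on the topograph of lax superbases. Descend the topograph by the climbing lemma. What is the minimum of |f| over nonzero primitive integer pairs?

translate: b→8 (≡-10 mod 18), so (9,-10,8)→(9,8,7)
flip: (9,8,7)→(7,-8,9)
translate: b→6 (≡-8 mod 14), so (7,-8,9)→(7,6,8)
reduced (well bottom): (7,6,8) with a≤c, −a<b≤a
well minimum |f| = |-7| = 7 (negative-definite)

7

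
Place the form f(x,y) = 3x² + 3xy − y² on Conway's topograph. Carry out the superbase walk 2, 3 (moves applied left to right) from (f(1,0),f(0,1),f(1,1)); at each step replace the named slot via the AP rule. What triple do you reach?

start (3,-1,5) = (f(1,0),f(0,1),f(1,1))
replace slot 2: 2·(3+5) − (-1) = 17 → (3,17,5)
replace slot 3: 2·(3+17) − 5 = 35 → (3,17,35)

3,17,35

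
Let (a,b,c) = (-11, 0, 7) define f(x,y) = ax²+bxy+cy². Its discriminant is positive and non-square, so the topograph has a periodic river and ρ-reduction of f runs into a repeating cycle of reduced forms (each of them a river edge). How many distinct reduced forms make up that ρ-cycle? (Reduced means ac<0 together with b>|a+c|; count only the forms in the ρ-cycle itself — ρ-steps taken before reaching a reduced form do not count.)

D = 308, ⌊√D⌋ = 17
descent: ρ → (7,14,-4)  [lands on river]
river: ρ → (-4,10,13)
river: ρ → (13,16,-1)
river: ρ → (-1,16,13)
river: ρ → (13,10,-4)
river: ρ → (-4,14,7)
ρ-cycle length = 6 (tail of 1 descent step not counted)

6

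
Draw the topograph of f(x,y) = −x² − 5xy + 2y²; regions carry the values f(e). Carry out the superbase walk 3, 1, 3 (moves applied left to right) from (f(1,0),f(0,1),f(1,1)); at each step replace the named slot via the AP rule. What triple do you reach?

start (-1,2,-4) = (f(1,0),f(0,1),f(1,1))
replace slot 3: 2·((-1)+2) − (-4) = 6 → (-1,2,6)
replace slot 1: 2·(2+6) − (-1) = 17 → (17,2,6)
replace slot 3: 2·(17+2) − 6 = 32 → (17,2,32)

17,2,32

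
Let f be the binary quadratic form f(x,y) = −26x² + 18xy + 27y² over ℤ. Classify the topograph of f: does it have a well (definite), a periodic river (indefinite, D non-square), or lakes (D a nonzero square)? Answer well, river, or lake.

D = b²−4ac = 18² − 4·(-26)·27 = 3132
D > 0 non-square ⇒ indefinite ⇒ periodic river

river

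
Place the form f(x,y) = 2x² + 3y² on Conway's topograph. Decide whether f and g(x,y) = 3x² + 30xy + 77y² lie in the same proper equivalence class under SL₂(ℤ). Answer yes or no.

D₁ = -24, D₂ = -24
f: reduced (well bottom): (2,0,3) with a≤c, −a<b≤a
g: translate: b→0 (≡30 mod 6), so (3,30,77)→(3,0,2)
g: flip: (3,0,2)→(2,0,3)
g: reduced (well bottom): (2,0,3) with a≤c, −a<b≤a
reduced forms (2, 0, 3) vs (2, 0, 3) ⇒ equivalent

yes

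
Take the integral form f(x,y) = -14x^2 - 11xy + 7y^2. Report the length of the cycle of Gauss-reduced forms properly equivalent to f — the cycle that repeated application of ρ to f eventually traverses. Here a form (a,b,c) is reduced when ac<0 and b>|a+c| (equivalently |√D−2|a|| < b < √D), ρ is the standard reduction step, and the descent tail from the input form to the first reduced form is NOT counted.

D = 513, ⌊√D⌋ = 22
descent: ρ → (7,11,-14)  [lands on river]
river: ρ → (-14,17,4)
river: ρ → (4,15,-18)
river: ρ → (-18,21,1)
river: ρ → (1,21,-18)
river: ρ → (-18,15,4)
river: ρ → (4,17,-14)
river: ρ → (-14,11,7)
river: ρ → (7,17,-8)
river: ρ → (-8,15,9)
river: ρ → (9,21,-2)
river: ρ → (-2,19,19)
river: ρ → (19,19,-2)
river: ρ → (-2,21,9)
river: ρ → (9,15,-8)
river: ρ → (-8,17,7)
ρ-cycle length = 16 (tail of 1 descent step not counted)

16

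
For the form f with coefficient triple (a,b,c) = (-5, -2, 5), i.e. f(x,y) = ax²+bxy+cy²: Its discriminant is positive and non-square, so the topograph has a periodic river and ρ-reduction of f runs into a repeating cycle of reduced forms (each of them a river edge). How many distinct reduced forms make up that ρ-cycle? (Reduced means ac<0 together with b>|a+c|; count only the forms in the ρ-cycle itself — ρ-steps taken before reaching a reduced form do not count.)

D = 104, ⌊√D⌋ = 10
descent: ρ → (5,2,-5)  [lands on river]
river: ρ → (-5,8,2)
river: ρ → (2,8,-5)
river: ρ → (-5,2,5)
river: ρ → (5,8,-2)
river: ρ → (-2,8,5)
ρ-cycle length = 6 (tail of 1 descent step not counted)

6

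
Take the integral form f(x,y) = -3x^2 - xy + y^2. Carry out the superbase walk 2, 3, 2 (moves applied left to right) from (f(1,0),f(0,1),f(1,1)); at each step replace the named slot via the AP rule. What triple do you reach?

start (-3,1,-3) = (f(1,0),f(0,1),f(1,1))
replace slot 2: 2·((-3)+(-3)) − 1 = -13 → (-3,-13,-3)
replace slot 3: 2·((-3)+(-13)) − (-3) = -29 → (-3,-13,-29)
replace slot 2: 2·((-3)+(-29)) − (-13) = -51 → (-3,-51,-29)

-3,-51,-29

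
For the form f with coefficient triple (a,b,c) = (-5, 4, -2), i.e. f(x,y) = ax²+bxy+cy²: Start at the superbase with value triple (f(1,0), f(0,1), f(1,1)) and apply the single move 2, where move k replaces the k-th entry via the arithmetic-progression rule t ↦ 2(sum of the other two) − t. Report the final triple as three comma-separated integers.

start (-5,-2,-3) = (f(1,0),f(0,1),f(1,1))
replace slot 2: 2·((-5)+(-3)) − (-2) = -14 → (-5,-14,-3)

-5,-14,-3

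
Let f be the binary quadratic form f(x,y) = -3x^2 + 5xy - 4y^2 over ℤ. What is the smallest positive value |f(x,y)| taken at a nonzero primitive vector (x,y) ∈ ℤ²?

translate: b→1 (≡-5 mod 6), so (3,-5,4)→(3,1,2)
flip: (3,1,2)→(2,-1,3)
reduced (well bottom): (2,-1,3) with a≤c, −a<b≤a
well minimum |f| = |-2| = 2 (negative-definite)

2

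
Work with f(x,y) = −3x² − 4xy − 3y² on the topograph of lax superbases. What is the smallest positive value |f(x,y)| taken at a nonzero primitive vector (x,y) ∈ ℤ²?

translate: b→-2 (≡4 mod 6), so (3,4,3)→(3,-2,2)
flip: (3,-2,2)→(2,2,3)
reduced (well bottom): (2,2,3) with a≤c, −a<b≤a
well minimum |f| = |-2| = 2 (negative-definite)

2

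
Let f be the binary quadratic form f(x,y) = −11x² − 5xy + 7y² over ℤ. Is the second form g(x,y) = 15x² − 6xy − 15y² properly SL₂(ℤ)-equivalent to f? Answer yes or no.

D₁ = 333, D₂ = 936
discriminants differ ⇒ not SL₂(ℤ)-equivalent

no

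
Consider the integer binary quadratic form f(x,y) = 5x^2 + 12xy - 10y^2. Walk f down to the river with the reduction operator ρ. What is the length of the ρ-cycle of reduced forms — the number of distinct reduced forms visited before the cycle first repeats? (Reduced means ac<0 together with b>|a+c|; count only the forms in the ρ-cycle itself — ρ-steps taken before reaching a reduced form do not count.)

D = 344, ⌊√D⌋ = 18
river: ρ → (-10,8,7)
river: ρ → (7,6,-11)
river: ρ → (-11,16,2)
river: ρ → (2,16,-11)
river: ρ → (-11,6,7)
river: ρ → (7,8,-10)
river: ρ → (-10,12,5)
river: ρ → (5,18,-1)
river: ρ → (-1,18,5)
river: ρ → (5,12,-10)
ρ-cycle length = 10 (tail of 0 descent steps not counted)

10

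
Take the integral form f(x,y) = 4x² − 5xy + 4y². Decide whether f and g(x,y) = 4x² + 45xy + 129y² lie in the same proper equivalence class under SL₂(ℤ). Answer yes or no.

D₁ = -39, D₂ = -39
f: translate: b→3 (≡-5 mod 8), so (4,-5,4)→(4,3,3)
f: flip: (4,3,3)→(3,-3,4)
f: translate: b→3 (≡-3 mod 6), so (3,-3,4)→(3,3,4)
f: reduced (well bottom): (3,3,4) with a≤c, −a<b≤a
g: translate: b→-3 (≡45 mod 8), so (4,45,129)→(4,-3,3)
g: flip: (4,-3,3)→(3,3,4)
g: reduced (well bottom): (3,3,4) with a≤c, −a<b≤a
reduced forms (3, 3, 4) vs (3, 3, 4) ⇒ equivalent

yes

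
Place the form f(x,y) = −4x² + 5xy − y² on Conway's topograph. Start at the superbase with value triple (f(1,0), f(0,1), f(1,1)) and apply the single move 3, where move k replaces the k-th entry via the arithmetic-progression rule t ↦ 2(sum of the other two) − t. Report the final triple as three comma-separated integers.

start (-4,-1,0) = (f(1,0),f(0,1),f(1,1))
replace slot 3: 2·((-4)+(-1)) − 0 = -10 → (-4,-1,-10)

-4,-1,-10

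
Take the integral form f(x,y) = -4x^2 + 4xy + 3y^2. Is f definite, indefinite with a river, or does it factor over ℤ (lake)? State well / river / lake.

D = b²−4ac = 4² − 4·(-4)·3 = 64
D = 8² is a perfect square ⇒ form factors over ℤ ⇒ lakes

lake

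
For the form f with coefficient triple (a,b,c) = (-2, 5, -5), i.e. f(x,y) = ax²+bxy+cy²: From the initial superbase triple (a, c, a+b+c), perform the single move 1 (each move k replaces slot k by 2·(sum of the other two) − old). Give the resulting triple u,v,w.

start (-2,-5,-2) = (f(1,0),f(0,1),f(1,1))
replace slot 1: 2·((-5)+(-2)) − (-2) = -12 → (-12,-5,-2)

-12,-5,-2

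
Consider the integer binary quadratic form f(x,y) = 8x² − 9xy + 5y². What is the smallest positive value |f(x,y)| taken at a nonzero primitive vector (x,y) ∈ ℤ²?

translate: b→7 (≡-9 mod 16), so (8,-9,5)→(8,7,4)
flip: (8,7,4)→(4,-7,8)
translate: b→1 (≡-7 mod 8), so (4,-7,8)→(4,1,5)
reduced (well bottom): (4,1,5) with a≤c, −a<b≤a
well minimum = a = 4

4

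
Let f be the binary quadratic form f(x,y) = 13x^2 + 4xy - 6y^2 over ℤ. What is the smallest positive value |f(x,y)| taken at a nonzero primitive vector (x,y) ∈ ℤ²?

descent: ρ → (-6,8,11)  [lands on river]
river: ρ → (11,14,-3)
river: ρ → (-3,16,6)
river: ρ → (6,8,-11)
river: ρ → (-11,14,3)
river: ρ → (3,16,-6)
closes: descent 1, river 6
min |a| on river = 3

3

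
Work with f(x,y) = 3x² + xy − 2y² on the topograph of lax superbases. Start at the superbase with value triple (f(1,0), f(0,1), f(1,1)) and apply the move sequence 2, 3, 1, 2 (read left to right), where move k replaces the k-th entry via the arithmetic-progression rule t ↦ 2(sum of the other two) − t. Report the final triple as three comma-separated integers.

start (3,-2,2) = (f(1,0),f(0,1),f(1,1))
replace slot 2: 2·(3+2) − (-2) = 12 → (3,12,2)
replace slot 3: 2·(3+12) − 2 = 28 → (3,12,28)
replace slot 1: 2·(12+28) − 3 = 77 → (77,12,28)
replace slot 2: 2·(77+28) − 12 = 198 → (77,198,28)

77,198,28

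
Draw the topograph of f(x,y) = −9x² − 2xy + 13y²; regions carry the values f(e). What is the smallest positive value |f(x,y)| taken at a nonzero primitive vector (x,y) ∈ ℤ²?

descent: ρ → (13,2,-9)
descent: ρ → (-9,16,6)  [lands on river]
river: ρ → (6,20,-3)
river: ρ → (-3,16,18)
river: ρ → (18,20,-1)
river: ρ → (-1,20,18)
river: ρ → (18,16,-3)
river: ρ → (-3,20,6)
river: ρ → (6,16,-9)
river: ρ → (-9,20,2)
river: ρ → (2,20,-9)
closes: descent 2, river 10
min |a| on river = 1

1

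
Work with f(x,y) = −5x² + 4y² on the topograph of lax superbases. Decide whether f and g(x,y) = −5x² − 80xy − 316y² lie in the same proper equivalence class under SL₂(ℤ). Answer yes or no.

D₁ = 80, D₂ = 80
river cycle of f (length 2): (4, 8, -1), (-1, 8, 4)
river cycle of g (length 2): (4, 8, -1), (-1, 8, 4)
cycles coincide ⇒ equivalent

yes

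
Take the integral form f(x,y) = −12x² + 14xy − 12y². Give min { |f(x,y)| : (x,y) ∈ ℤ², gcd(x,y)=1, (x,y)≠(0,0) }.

translate: b→10 (≡-14 mod 24), so (12,-14,12)→(12,10,10)
flip: (12,10,10)→(10,-10,12)
translate: b→10 (≡-10 mod 20), so (10,-10,12)→(10,10,12)
reduced (well bottom): (10,10,12) with a≤c, −a<b≤a
well minimum |f| = |-10| = 10 (negative-definite)

10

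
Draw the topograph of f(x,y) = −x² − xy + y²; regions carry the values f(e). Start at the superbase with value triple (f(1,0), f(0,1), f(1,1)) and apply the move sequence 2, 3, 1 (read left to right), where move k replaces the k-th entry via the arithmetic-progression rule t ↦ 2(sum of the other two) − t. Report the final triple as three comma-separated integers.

start (-1,1,-1) = (f(1,0),f(0,1),f(1,1))
replace slot 2: 2·((-1)+(-1)) − 1 = -5 → (-1,-5,-1)
replace slot 3: 2·((-1)+(-5)) − (-1) = -11 → (-1,-5,-11)
replace slot 1: 2·((-5)+(-11)) − (-1) = -31 → (-31,-5,-11)

-31,-5,-11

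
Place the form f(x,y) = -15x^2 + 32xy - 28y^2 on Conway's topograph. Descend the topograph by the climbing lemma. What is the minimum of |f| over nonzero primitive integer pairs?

translate: b→-2 (≡-32 mod 30), so (15,-32,28)→(15,-2,11)
flip: (15,-2,11)→(11,2,15)
reduced (well bottom): (11,2,15) with a≤c, −a<b≤a
well minimum |f| = |-11| = 11 (negative-definite)

11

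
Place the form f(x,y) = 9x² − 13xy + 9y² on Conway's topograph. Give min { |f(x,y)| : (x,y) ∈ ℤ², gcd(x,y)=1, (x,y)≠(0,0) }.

translate: b→5 (≡-13 mod 18), so (9,-13,9)→(9,5,5)
flip: (9,5,5)→(5,-5,9)
translate: b→5 (≡-5 mod 10), so (5,-5,9)→(5,5,9)
reduced (well bottom): (5,5,9) with a≤c, −a<b≤a
well minimum = a = 5

5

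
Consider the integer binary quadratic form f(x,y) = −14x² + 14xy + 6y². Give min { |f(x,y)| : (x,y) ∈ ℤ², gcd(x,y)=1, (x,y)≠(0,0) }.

river: ρ → (6,22,-2)
river: ρ → (-2,22,6)
river: ρ → (6,14,-14)
river: ρ → (-14,14,6)
closes: descent 0, river 4
min |a| on river = 2

2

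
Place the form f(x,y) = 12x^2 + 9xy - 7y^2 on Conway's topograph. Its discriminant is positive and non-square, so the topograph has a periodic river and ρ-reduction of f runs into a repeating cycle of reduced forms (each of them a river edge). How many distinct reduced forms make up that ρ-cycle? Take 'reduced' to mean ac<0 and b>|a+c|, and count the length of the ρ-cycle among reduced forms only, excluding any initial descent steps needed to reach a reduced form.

D = 417, ⌊√D⌋ = 20
river: ρ → (-7,19,2)
river: ρ → (2,17,-16)
river: ρ → (-16,15,3)
river: ρ → (3,15,-16)
river: ρ → (-16,17,2)
river: ρ → (2,19,-7)
river: ρ → (-7,9,12)
river: ρ → (12,15,-4)
river: ρ → (-4,17,8)
river: ρ → (8,15,-6)
river: ρ → (-6,9,14)
river: ρ → (14,19,-1)
river: ρ → (-1,19,14)
river: ρ → (14,9,-6)
river: ρ → (-6,15,8)
river: ρ → (8,17,-4)
river: ρ → (-4,15,12)
river: ρ → (12,9,-7)
ρ-cycle length = 18 (tail of 0 descent steps not counted)

18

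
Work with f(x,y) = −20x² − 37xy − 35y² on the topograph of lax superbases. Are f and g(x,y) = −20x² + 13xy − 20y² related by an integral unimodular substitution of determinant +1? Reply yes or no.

D₁ = -1431, D₂ = -1431
f is negative-definite; reduce −f:
−f: translate: b→-3 (≡37 mod 40), so (20,37,35)→(20,-3,18)
−f: flip: (20,-3,18)→(18,3,20)
−f: reduced (well bottom): (18,3,20) with a≤c, −a<b≤a
flip sign back: reduced form of f is (-18,-3,-20)
g is negative-definite; reduce −g:
−g: flip: (20,-13,20)→(20,13,20)
−g: reduced (well bottom): (20,13,20) with a≤c, −a<b≤a
flip sign back: reduced form of g is (-20,-13,-20)
reduced forms (-18, -3, -20) vs (-20, -13, -20) ⇒ inequivalent

no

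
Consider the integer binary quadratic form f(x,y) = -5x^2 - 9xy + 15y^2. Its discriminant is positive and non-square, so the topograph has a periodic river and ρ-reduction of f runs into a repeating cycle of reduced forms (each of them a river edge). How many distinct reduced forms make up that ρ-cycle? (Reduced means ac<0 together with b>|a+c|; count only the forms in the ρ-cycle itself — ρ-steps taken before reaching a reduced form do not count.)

D = 381, ⌊√D⌋ = 19
descent: ρ → (15,9,-5)
descent: ρ → (-5,11,13)  [lands on river]
river: ρ → (13,15,-3)
river: ρ → (-3,15,13)
river: ρ → (13,11,-5)
river: ρ → (-5,19,1)
river: ρ → (1,19,-5)
ρ-cycle length = 6 (tail of 2 descent steps not counted)

6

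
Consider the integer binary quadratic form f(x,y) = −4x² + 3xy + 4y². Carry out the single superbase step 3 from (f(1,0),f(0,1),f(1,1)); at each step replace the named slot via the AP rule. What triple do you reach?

start (-4,4,3) = (f(1,0),f(0,1),f(1,1))
replace slot 3: 2·((-4)+4) − 3 = -3 → (-4,4,-3)

-4,4,-3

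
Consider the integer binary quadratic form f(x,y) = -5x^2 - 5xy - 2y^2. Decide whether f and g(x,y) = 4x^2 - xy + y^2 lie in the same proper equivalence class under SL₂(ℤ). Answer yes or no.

D₁ = -15, D₂ = -15
f is negative-definite; reduce −f:
−f: flip: (5,5,2)→(2,-5,5)
−f: translate: b→-1 (≡-5 mod 4), so (2,-5,5)→(2,-1,2)
−f: flip: (2,-1,2)→(2,1,2)
−f: reduced (well bottom): (2,1,2) with a≤c, −a<b≤a
flip sign back: reduced form of f is (-2,-1,-2)
g: flip: (4,-1,1)→(1,1,4)
g: reduced (well bottom): (1,1,4) with a≤c, −a<b≤a
reduced forms (-2, -1, -2) vs (1, 1, 4) ⇒ inequivalent

no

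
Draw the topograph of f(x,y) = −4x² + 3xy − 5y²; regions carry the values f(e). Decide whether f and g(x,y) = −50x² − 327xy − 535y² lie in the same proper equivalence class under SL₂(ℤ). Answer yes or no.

D₁ = -71, D₂ = -71
f is negative-definite; reduce −f:
−f: reduced (well bottom): (4,-3,5) with a≤c, −a<b≤a
flip sign back: reduced form of f is (-4,3,-5)
g is negative-definite; reduce −g:
−g: translate: b→27 (≡327 mod 100), so (50,327,535)→(50,27,4)
−g: flip: (50,27,4)→(4,-27,50)
−g: translate: b→-3 (≡-27 mod 8), so (4,-27,50)→(4,-3,5)
−g: reduced (well bottom): (4,-3,5) with a≤c, −a<b≤a
flip sign back: reduced form of g is (-4,3,-5)
reduced forms (-4, 3, -5) vs (-4, 3, -5) ⇒ equivalent

yes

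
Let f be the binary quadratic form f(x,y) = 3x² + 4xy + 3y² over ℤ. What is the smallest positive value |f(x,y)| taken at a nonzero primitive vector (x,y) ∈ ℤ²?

translate: b→-2 (≡4 mod 6), so (3,4,3)→(3,-2,2)
flip: (3,-2,2)→(2,2,3)
reduced (well bottom): (2,2,3) with a≤c, −a<b≤a
well minimum = a = 2

2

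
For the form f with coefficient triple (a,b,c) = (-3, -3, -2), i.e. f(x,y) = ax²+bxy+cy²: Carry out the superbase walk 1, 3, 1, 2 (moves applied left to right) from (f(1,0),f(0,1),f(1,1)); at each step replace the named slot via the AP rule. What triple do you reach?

start (-3,-2,-8) = (f(1,0),f(0,1),f(1,1))
replace slot 1: 2·((-2)+(-8)) − (-3) = -17 → (-17,-2,-8)
replace slot 3: 2·((-17)+(-2)) − (-8) = -30 → (-17,-2,-30)
replace slot 1: 2·((-2)+(-30)) − (-17) = -47 → (-47,-2,-30)
replace slot 2: 2·((-47)+(-30)) − (-2) = -152 → (-47,-152,-30)

-47,-152,-30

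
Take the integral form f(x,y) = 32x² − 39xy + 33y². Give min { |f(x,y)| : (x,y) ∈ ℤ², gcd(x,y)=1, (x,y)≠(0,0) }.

translate: b→25 (≡-39 mod 64), so (32,-39,33)→(32,25,26)
flip: (32,25,26)→(26,-25,32)
reduced (well bottom): (26,-25,32) with a≤c, −a<b≤a
well minimum = a = 26

26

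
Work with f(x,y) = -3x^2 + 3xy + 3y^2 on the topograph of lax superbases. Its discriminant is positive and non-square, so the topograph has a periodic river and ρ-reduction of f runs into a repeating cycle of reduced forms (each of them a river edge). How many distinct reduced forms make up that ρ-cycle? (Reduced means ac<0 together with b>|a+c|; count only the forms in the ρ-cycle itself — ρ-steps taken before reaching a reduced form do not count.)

D = 45, ⌊√D⌋ = 6
river: ρ → (3,3,-3)
river: ρ → (-3,3,3)
ρ-cycle length = 2 (tail of 0 descent steps not counted)

2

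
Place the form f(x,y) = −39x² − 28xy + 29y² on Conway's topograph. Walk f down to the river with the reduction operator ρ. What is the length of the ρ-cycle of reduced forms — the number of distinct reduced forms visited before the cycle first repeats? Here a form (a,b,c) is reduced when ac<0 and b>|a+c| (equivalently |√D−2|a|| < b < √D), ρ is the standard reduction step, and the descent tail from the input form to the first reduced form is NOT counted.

D = 5308, ⌊√D⌋ = 72
descent: ρ → (29,28,-39)  [lands on river]
river: ρ → (-39,50,18)
river: ρ → (18,58,-27)
river: ρ → (-27,50,26)
river: ρ → (26,54,-23)
river: ρ → (-23,38,42)
river: ρ → (42,46,-19)
river: ρ → (-19,68,9)
river: ρ → (9,58,-54)
river: ρ → (-54,50,13)
river: ρ → (13,54,-46)
river: ρ → (-46,38,21)
river: ρ → (21,46,-38)
river: ρ → (-38,30,29)
ρ-cycle length = 14 (tail of 1 descent step not counted)

14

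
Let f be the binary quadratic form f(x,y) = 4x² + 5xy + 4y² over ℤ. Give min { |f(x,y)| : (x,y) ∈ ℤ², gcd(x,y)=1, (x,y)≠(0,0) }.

translate: b→-3 (≡5 mod 8), so (4,5,4)→(4,-3,3)
flip: (4,-3,3)→(3,3,4)
reduced (well bottom): (3,3,4) with a≤c, −a<b≤a
well minimum = a = 3

3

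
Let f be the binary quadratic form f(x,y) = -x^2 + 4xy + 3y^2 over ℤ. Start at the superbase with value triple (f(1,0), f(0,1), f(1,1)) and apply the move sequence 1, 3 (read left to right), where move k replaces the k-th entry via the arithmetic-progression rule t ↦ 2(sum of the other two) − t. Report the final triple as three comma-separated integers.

start (-1,3,6) = (f(1,0),f(0,1),f(1,1))
replace slot 1: 2·(3+6) − (-1) = 19 → (19,3,6)
replace slot 3: 2·(19+3) − 6 = 38 → (19,3,38)

19,3,38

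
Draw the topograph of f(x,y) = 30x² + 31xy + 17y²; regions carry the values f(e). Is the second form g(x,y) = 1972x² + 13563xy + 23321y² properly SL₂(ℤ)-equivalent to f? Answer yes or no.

D₁ = -1079, D₂ = -1079
f: translate: b→-29 (≡31 mod 60), so (30,31,17)→(30,-29,16)
f: flip: (30,-29,16)→(16,29,30)
f: translate: b→-3 (≡29 mod 32), so (16,29,30)→(16,-3,17)
f: reduced (well bottom): (16,-3,17) with a≤c, −a<b≤a
g: translate: b→1731 (≡13563 mod 3944), so (1972,13563,23321)→(1972,1731,380)
g: flip: (1972,1731,380)→(380,-1731,1972)
g: translate: b→-211 (≡-1731 mod 760), so (380,-1731,1972)→(380,-211,30)
g: flip: (380,-211,30)→(30,211,380)
g: translate: b→-29 (≡211 mod 60), so (30,211,380)→(30,-29,16)
g: flip: (30,-29,16)→(16,29,30)
g: translate: b→-3 (≡29 mod 32), so (16,29,30)→(16,-3,17)
g: reduced (well bottom): (16,-3,17) with a≤c, −a<b≤a
reduced forms (16, -3, 17) vs (16, -3, 17) ⇒ equivalent

yes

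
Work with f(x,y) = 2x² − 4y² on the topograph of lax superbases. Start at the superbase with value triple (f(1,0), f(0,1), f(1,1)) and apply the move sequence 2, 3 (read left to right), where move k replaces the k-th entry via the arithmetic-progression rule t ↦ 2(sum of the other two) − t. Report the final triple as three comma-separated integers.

start (2,-4,-2) = (f(1,0),f(0,1),f(1,1))
replace slot 2: 2·(2+(-2)) − (-4) = 4 → (2,4,-2)
replace slot 3: 2·(2+4) − (-2) = 14 → (2,4,14)

2,4,14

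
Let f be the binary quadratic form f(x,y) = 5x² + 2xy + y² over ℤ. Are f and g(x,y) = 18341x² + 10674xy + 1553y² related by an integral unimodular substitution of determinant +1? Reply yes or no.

D₁ = -16, D₂ = -16
f: flip: (5,2,1)→(1,-2,5)
f: translate: b→0 (≡-2 mod 2), so (1,-2,5)→(1,0,4)
f: reduced (well bottom): (1,0,4) with a≤c, −a<b≤a
g: flip: (18341,10674,1553)→(1553,-10674,18341)
g: translate: b→-1356 (≡-10674 mod 3106), so (1553,-10674,18341)→(1553,-1356,296)
g: flip: (1553,-1356,296)→(296,1356,1553)
g: translate: b→172 (≡1356 mod 592), so (296,1356,1553)→(296,172,25)
g: flip: (296,172,25)→(25,-172,296)
g: translate: b→-22 (≡-172 mod 50), so (25,-172,296)→(25,-22,5)
g: flip: (25,-22,5)→(5,22,25)
g: translate: b→2 (≡22 mod 10), so (5,22,25)→(5,2,1)
g: flip: (5,2,1)→(1,-2,5)
g: translate: b→0 (≡-2 mod 2), so (1,-2,5)→(1,0,4)
g: reduced (well bottom): (1,0,4) with a≤c, −a<b≤a
reduced forms (1, 0, 4) vs (1, 0, 4) ⇒ equivalent

yes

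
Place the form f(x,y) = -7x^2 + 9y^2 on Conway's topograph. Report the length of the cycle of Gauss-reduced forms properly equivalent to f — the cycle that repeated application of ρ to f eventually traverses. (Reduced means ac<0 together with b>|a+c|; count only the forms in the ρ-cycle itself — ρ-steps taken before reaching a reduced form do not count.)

D = 252, ⌊√D⌋ = 15
descent: ρ → (9,0,-7)
descent: ρ → (-7,14,2)  [lands on river]
river: ρ → (2,14,-7)
ρ-cycle length = 2 (tail of 2 descent steps not counted)

2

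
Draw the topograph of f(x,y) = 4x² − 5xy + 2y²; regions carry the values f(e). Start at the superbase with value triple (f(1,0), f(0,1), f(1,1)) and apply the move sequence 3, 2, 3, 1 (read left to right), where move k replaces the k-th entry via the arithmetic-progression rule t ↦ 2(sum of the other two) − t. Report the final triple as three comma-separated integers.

start (4,2,1) = (f(1,0),f(0,1),f(1,1))
replace slot 3: 2·(4+2) − 1 = 11 → (4,2,11)
replace slot 2: 2·(4+11) − 2 = 28 → (4,28,11)
replace slot 3: 2·(4+28) − 11 = 53 → (4,28,53)
replace slot 1: 2·(28+53) − 4 = 158 → (158,28,53)

158,28,53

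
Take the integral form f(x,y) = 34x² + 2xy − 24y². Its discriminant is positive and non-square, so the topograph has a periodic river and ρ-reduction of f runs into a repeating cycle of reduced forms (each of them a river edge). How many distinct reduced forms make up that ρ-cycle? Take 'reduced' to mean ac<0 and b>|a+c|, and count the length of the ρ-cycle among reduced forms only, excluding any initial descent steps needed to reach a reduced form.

D = 3268, ⌊√D⌋ = 57
descent: ρ → (-24,46,12)  [lands on river]
river: ρ → (12,50,-16)
river: ρ → (-16,46,18)
river: ρ → (18,26,-36)
river: ρ → (-36,46,8)
river: ρ → (8,50,-24)
ρ-cycle length = 6 (tail of 1 descent step not counted)

6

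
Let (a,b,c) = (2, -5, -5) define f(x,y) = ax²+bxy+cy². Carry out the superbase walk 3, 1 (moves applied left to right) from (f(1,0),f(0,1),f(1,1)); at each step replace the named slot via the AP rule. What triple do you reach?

start (2,-5,-8) = (f(1,0),f(0,1),f(1,1))
replace slot 3: 2·(2+(-5)) − (-8) = 2 → (2,-5,2)
replace slot 1: 2·((-5)+2) − 2 = -8 → (-8,-5,2)

-8,-5,2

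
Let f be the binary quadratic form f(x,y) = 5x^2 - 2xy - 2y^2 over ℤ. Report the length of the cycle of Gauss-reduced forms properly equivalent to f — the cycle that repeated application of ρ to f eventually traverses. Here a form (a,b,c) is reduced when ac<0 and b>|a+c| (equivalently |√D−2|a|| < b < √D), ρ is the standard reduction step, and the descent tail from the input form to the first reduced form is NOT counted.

D = 44, ⌊√D⌋ = 6
descent: ρ → (-2,6,1)  [lands on river]
river: ρ → (1,6,-2)
ρ-cycle length = 2 (tail of 1 descent step not counted)

2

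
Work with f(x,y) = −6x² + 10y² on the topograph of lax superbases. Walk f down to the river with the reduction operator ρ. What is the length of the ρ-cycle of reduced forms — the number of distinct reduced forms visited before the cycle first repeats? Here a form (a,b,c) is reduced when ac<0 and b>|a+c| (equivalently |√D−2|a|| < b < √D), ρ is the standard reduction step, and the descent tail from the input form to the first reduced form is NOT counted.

D = 240, ⌊√D⌋ = 15
descent: ρ → (10,0,-6)
descent: ρ → (-6,12,4)  [lands on river]
river: ρ → (4,12,-6)
ρ-cycle length = 2 (tail of 2 descent steps not counted)

2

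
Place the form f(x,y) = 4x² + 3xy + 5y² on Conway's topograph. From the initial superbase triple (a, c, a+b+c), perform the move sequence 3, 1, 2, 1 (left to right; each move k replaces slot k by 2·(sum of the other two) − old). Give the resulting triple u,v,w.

start (4,5,12) = (f(1,0),f(0,1),f(1,1))
replace slot 3: 2·(4+5) − 12 = 6 → (4,5,6)
replace slot 1: 2·(5+6) − 4 = 18 → (18,5,6)
replace slot 2: 2·(18+6) − 5 = 43 → (18,43,6)
replace slot 1: 2·(43+6) − 18 = 80 → (80,43,6)

80,43,6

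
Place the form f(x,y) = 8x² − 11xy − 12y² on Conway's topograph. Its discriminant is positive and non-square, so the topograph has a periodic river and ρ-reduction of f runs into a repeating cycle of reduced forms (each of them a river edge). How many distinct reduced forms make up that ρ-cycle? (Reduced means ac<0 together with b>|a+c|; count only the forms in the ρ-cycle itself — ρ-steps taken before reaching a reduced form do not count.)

D = 505, ⌊√D⌋ = 22
descent: ρ → (-12,11,8)  [lands on river]
river: ρ → (8,21,-2)
river: ρ → (-2,19,18)
river: ρ → (18,17,-3)
river: ρ → (-3,19,12)
river: ρ → (12,5,-10)
river: ρ → (-10,15,7)
river: ρ → (7,13,-12)
ρ-cycle length = 8 (tail of 1 descent step not counted)

8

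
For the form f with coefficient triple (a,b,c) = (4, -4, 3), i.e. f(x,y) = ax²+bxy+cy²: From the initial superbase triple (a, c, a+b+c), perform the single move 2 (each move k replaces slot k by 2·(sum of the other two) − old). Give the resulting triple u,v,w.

start (4,3,3) = (f(1,0),f(0,1),f(1,1))
replace slot 2: 2·(4+3) − 3 = 11 → (4,11,3)

4,11,3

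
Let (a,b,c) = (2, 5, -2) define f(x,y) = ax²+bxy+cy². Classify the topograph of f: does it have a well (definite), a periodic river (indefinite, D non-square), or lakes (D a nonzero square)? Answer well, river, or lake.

D = b²−4ac = 5² − 4·2·(-2) = 41
D > 0 non-square ⇒ indefinite ⇒ periodic river

river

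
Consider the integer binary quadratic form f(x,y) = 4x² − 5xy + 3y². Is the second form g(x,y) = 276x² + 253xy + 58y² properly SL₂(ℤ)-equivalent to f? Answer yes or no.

D₁ = -23, D₂ = -23
f: translate: b→3 (≡-5 mod 8), so (4,-5,3)→(4,3,2)
f: flip: (4,3,2)→(2,-3,4)
f: translate: b→1 (≡-3 mod 4), so (2,-3,4)→(2,1,3)
f: reduced (well bottom): (2,1,3) with a≤c, −a<b≤a
g: flip: (276,253,58)→(58,-253,276)
g: translate: b→-21 (≡-253 mod 116), so (58,-253,276)→(58,-21,2)
g: flip: (58,-21,2)→(2,21,58)
g: translate: b→1 (≡21 mod 4), so (2,21,58)→(2,1,3)
g: reduced (well bottom): (2,1,3) with a≤c, −a<b≤a
reduced forms (2, 1, 3) vs (2, 1, 3) ⇒ equivalent

yes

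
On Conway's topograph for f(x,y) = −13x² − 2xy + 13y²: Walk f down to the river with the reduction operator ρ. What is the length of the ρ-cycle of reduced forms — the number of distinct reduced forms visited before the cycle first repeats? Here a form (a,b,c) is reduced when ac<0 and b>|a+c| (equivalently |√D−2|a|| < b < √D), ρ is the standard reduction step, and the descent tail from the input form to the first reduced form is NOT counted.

D = 680, ⌊√D⌋ = 26
descent: ρ → (13,2,-13)  [lands on river]
river: ρ → (-13,24,2)
river: ρ → (2,24,-13)
river: ρ → (-13,2,13)
river: ρ → (13,24,-2)
river: ρ → (-2,24,13)
ρ-cycle length = 6 (tail of 1 descent step not counted)

6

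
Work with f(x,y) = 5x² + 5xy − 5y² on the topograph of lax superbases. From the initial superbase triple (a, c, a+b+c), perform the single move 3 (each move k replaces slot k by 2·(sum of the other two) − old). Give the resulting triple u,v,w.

start (5,-5,5) = (f(1,0),f(0,1),f(1,1))
replace slot 3: 2·(5+(-5)) − 5 = -5 → (5,-5,-5)

5,-5,-5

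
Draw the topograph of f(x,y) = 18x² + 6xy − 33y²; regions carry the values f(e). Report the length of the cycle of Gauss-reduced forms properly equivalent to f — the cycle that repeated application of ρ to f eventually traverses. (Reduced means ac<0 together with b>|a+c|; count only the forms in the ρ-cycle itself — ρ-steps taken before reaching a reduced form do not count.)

D = 2412, ⌊√D⌋ = 49
descent: ρ → (-33,-6,18)
descent: ρ → (18,42,-9)  [lands on river]
river: ρ → (-9,48,3)
river: ρ → (3,48,-9)
river: ρ → (-9,42,18)
river: ρ → (18,30,-21)
river: ρ → (-21,12,27)
river: ρ → (27,42,-6)
river: ρ → (-6,42,27)
river: ρ → (27,12,-21)
river: ρ → (-21,30,18)
ρ-cycle length = 10 (tail of 2 descent steps not counted)

10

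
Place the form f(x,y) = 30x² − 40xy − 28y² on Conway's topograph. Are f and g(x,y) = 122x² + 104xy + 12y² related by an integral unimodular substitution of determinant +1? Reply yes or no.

D₁ = 4960, D₂ = 4960
river cycle of f (length 16): (-28, 40, 30), (30, 20, -38), (-38, 56, 12), (12, 64, -18), (-18, 44, 42), (42, 40, -20), (-20, 40, 42), (42, 44, -18), (-18, 64, 12), (12, 56, -38), … (6 more)
river cycle of g (length 16): (12, 64, -18), (-18, 44, 42), (42, 40, -20), (-20, 40, 42), (42, 44, -18), (-18, 64, 12), (12, 56, -38), (-38, 20, 30), (30, 40, -28), (-28, 16, 42), … (6 more)
cycles coincide ⇒ equivalent

yes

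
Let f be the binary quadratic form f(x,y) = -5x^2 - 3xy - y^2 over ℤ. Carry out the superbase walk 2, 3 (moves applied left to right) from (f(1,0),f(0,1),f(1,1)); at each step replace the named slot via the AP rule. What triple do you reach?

start (-5,-1,-9) = (f(1,0),f(0,1),f(1,1))
replace slot 2: 2·((-5)+(-9)) − (-1) = -27 → (-5,-27,-9)
replace slot 3: 2·((-5)+(-27)) − (-9) = -55 → (-5,-27,-55)

-5,-27,-55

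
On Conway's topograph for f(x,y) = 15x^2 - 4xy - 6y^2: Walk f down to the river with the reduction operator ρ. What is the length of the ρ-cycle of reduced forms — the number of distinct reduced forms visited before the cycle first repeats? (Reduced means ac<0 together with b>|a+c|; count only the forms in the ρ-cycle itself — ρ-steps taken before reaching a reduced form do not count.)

D = 376, ⌊√D⌋ = 19
descent: ρ → (-6,16,5)  [lands on river]
river: ρ → (5,14,-9)
river: ρ → (-9,4,10)
river: ρ → (10,16,-3)
river: ρ → (-3,14,15)
river: ρ → (15,16,-2)
river: ρ → (-2,16,15)
river: ρ → (15,14,-3)
river: ρ → (-3,16,10)
river: ρ → (10,4,-9)
river: ρ → (-9,14,5)
river: ρ → (5,16,-6)
river: ρ → (-6,8,13)
river: ρ → (13,18,-1)
river: ρ → (-1,18,13)
river: ρ → (13,8,-6)
ρ-cycle length = 16 (tail of 1 descent step not counted)

16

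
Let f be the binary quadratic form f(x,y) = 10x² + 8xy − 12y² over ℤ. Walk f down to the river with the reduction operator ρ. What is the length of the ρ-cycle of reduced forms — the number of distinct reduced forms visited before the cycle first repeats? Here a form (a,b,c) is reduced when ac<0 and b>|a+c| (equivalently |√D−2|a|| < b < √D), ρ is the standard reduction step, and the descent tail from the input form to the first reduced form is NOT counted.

D = 544, ⌊√D⌋ = 23
river: ρ → (-12,16,6)
river: ρ → (6,20,-6)
river: ρ → (-6,16,12)
river: ρ → (12,8,-10)
river: ρ → (-10,12,10)
river: ρ → (10,8,-12)
ρ-cycle length = 6 (tail of 0 descent steps not counted)

6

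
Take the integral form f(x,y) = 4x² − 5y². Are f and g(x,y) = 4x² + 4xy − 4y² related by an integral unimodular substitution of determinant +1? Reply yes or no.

D₁ = 80, D₂ = 80
river cycle of f (length 2): (4, 8, -1), (-1, 8, 4)
river cycle of g (length 2): (-4, 4, 4), (4, 4, -4)
cycles differ ⇒ inequivalent

no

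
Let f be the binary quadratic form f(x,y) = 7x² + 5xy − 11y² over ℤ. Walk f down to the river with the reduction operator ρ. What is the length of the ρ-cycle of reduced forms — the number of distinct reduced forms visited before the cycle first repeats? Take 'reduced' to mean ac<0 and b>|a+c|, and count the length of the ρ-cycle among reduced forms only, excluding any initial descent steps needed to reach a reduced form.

D = 333, ⌊√D⌋ = 18
river: ρ → (-11,17,1)
river: ρ → (1,17,-11)
river: ρ → (-11,5,7)
river: ρ → (7,9,-9)
river: ρ → (-9,9,7)
river: ρ → (7,5,-11)
ρ-cycle length = 6 (tail of 0 descent steps not counted)

6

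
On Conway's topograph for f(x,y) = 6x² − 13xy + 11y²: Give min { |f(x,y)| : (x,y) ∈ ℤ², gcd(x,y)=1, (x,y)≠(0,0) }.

translate: b→-1 (≡-13 mod 12), so (6,-13,11)→(6,-1,4)
flip: (6,-1,4)→(4,1,6)
reduced (well bottom): (4,1,6) with a≤c, −a<b≤a
well minimum = a = 4

4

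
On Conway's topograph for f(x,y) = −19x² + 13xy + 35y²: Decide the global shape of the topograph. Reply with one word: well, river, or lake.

D = b²−4ac = 13² − 4·(-19)·35 = 2829
D > 0 non-square ⇒ indefinite ⇒ periodic river

river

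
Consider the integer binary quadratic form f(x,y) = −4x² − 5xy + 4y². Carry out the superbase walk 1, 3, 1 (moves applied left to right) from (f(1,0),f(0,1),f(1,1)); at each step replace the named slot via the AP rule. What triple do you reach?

start (-4,4,-5) = (f(1,0),f(0,1),f(1,1))
replace slot 1: 2·(4+(-5)) − (-4) = 2 → (2,4,-5)
replace slot 3: 2·(2+4) − (-5) = 17 → (2,4,17)
replace slot 1: 2·(4+17) − 2 = 40 → (40,4,17)

40,4,17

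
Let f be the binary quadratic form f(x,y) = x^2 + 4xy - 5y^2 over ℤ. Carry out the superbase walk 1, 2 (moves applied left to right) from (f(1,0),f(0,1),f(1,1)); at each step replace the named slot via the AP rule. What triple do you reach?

start (1,-5,0) = (f(1,0),f(0,1),f(1,1))
replace slot 1: 2·((-5)+0) − 1 = -11 → (-11,-5,0)
replace slot 2: 2·((-11)+0) − (-5) = -17 → (-11,-17,0)

-11,-17,0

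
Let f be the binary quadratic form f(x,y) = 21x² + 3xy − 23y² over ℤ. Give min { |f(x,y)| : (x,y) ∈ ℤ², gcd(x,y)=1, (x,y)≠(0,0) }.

river: ρ → (-23,43,1)
river: ρ → (1,43,-23)
river: ρ → (-23,3,21)
river: ρ → (21,39,-5)
river: ρ → (-5,41,13)
river: ρ → (13,37,-11)
river: ρ → (-11,29,25)
river: ρ → (25,21,-15)
river: ρ → (-15,39,7)
river: ρ → (7,31,-35)
river: ρ → (-35,39,3)
river: ρ → (3,39,-35)
river: ρ → (-35,31,7)
river: ρ → (7,39,-15)
river: ρ → (-15,21,25)
river: ρ → (25,29,-11)
river: ρ → (-11,37,13)
river: ρ → (13,41,-5)
river: ρ → (-5,39,21)
river: ρ → (21,3,-23)
closes: descent 0, river 20
min |a| on river = 1

1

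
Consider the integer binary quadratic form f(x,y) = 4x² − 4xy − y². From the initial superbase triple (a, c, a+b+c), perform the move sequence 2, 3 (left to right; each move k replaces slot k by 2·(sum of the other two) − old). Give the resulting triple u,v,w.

start (4,-1,-1) = (f(1,0),f(0,1),f(1,1))
replace slot 2: 2·(4+(-1)) − (-1) = 7 → (4,7,-1)
replace slot 3: 2·(4+7) − (-1) = 23 → (4,7,23)

4,7,23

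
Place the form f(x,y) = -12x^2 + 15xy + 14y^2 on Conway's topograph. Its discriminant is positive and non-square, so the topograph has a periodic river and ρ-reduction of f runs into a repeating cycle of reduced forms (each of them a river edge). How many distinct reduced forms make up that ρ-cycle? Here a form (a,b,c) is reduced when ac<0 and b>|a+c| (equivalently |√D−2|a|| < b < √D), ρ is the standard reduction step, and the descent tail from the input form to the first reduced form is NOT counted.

D = 897, ⌊√D⌋ = 29
river: ρ → (14,13,-13)
river: ρ → (-13,13,14)
river: ρ → (14,15,-12)
river: ρ → (-12,9,17)
river: ρ → (17,25,-4)
river: ρ → (-4,23,23)
river: ρ → (23,23,-4)
river: ρ → (-4,25,17)
river: ρ → (17,9,-12)
river: ρ → (-12,15,14)
ρ-cycle length = 10 (tail of 0 descent steps not counted)

10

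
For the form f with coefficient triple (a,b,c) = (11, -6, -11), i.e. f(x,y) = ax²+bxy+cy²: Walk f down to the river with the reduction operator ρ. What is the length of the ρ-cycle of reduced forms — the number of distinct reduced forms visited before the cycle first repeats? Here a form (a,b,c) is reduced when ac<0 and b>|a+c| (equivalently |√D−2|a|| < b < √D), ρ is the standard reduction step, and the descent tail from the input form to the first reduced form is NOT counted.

D = 520, ⌊√D⌋ = 22
descent: ρ → (-11,6,11)  [lands on river]
river: ρ → (11,16,-6)
river: ρ → (-6,20,5)
river: ρ → (5,20,-6)
river: ρ → (-6,16,11)
river: ρ → (11,6,-11)
river: ρ → (-11,16,6)
river: ρ → (6,20,-5)
river: ρ → (-5,20,6)
river: ρ → (6,16,-11)
ρ-cycle length = 10 (tail of 1 descent step not counted)

10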